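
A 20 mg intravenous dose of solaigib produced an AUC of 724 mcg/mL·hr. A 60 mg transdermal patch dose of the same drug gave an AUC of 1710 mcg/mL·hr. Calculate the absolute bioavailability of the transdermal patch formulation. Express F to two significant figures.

F = 0.79

F = (AUC_ev / D_ev) / (AUC_iv / D_iv)
  = (1710/60) / (724/20)
  = 28.5 / 36.2 = 0.7873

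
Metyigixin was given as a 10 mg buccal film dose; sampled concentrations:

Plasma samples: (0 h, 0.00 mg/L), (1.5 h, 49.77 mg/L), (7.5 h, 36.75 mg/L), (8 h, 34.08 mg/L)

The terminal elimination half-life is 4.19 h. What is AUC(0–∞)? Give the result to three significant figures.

AUC = 521 mg/L·h

Trapezoidal AUC_0→8:
  [0→1.5]: (0.00+49.77)/2 × 1.5 = 37.3275
  [1.5→7.5]: (49.77+36.75)/2 × 6 = 259.56
  [7.5→8]: (36.75+34.08)/2 × 0.5 = 17.7075
  Sum = 314.595 mg/L·h
k_e = ln2 / t½ = 0.693147 / 4.19 = 0.1654 h^-1
Extrapolated tail: C_last / k_e = 34.08 / 0.1654 = 206.046
AUC_0→∞ = 314.595 + 206.046 = 520.641 mg/L·h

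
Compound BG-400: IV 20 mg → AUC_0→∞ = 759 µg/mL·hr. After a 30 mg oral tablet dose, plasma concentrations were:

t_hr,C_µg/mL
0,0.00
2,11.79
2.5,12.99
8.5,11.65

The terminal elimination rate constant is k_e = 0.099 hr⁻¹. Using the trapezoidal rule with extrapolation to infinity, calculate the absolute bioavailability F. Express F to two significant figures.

F = 0.18

Trapezoidal AUC_0→8.5 (oral tablet):
  [0→2]: (0.00+11.79)/2 × 2 = 11.79
  [2→2.5]: (11.79+12.99)/2 × 0.5 = 6.195
  [2.5→8.5]: (12.99+11.65)/2 × 6 = 73.92
  Sum = 91.905 µg/mL·hr
Tail: C_last/k_e = 11.65/0.099 = 117.677
AUC_0→∞ (oral tablet) = 91.905 + 117.677 = 209.582 µg/mL·hr
F = (AUC_ev/D_ev)/(AUC_iv/D_iv) = (209.582/30)/(759/20) = 6.98607/37.95 = 0.1841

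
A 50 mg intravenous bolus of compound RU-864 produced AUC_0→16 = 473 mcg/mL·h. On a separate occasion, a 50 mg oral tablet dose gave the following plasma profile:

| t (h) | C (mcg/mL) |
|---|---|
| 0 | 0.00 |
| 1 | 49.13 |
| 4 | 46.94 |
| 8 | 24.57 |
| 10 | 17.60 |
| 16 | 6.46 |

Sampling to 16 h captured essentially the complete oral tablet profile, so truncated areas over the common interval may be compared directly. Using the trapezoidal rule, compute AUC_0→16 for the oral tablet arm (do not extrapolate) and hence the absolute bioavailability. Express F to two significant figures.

F = 0.90

Trapezoidal AUC_0→16 (oral tablet):
  [0→1]: (0.00+49.13)/2 × 1 = 24.565
  [1→4]: (49.13+46.94)/2 × 3 = 144.105
  [4→8]: (46.94+24.57)/2 × 4 = 143.02
  [8→10]: (24.57+17.60)/2 × 2 = 42.17
  [10→16]: (17.60+6.46)/2 × 6 = 72.18
  Sum = 426.04 mcg/mL·h
F = (AUC_ev/D_ev)/(AUC_iv/D_iv) = (426.04/50)/(473/50) = 8.5208/9.46 = 0.9007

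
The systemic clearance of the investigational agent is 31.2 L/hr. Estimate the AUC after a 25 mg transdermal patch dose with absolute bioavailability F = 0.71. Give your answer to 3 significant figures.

AUC_0→∞ = F × Dose / CL
        = 0.71 × 25 / 31.2 = 0.56891 mg/L·hr

AUC = 0.569 mg/L·hr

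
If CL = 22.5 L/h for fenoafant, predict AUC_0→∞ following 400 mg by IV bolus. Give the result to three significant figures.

AUC = 17.8 mg/L·h

AUC_0→∞ = Dose_iv / CL
        = 400 / 22.5 = 17.7778 mg/L·h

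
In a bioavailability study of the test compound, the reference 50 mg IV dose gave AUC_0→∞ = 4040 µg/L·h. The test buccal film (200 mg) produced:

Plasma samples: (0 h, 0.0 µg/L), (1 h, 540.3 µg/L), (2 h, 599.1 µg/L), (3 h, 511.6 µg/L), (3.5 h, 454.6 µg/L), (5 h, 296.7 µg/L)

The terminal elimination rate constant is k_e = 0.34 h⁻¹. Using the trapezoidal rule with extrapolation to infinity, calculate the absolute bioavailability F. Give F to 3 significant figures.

F = 0.190

Trapezoidal AUC_0→5 (buccal film):
  [0→1]: (0.0+540.3)/2 × 1 = 270.15
  [1→2]: (540.3+599.1)/2 × 1 = 569.7
  [2→3]: (599.1+511.6)/2 × 1 = 555.35
  [3→3.5]: (511.6+454.6)/2 × 0.5 = 241.55
  [3.5→5]: (454.6+296.7)/2 × 1.5 = 563.475
  Sum = 2200.225 µg/L·h
Tail: C_last/k_e = 296.7/0.34 = 872.647
AUC_0→∞ (buccal film) = 2200.225 + 872.647 = 3072.872 µg/L·h
F = (AUC_ev/D_ev)/(AUC_iv/D_iv) = (3072.872/200)/(4040/50) = 15.36436/80.8 = 0.1902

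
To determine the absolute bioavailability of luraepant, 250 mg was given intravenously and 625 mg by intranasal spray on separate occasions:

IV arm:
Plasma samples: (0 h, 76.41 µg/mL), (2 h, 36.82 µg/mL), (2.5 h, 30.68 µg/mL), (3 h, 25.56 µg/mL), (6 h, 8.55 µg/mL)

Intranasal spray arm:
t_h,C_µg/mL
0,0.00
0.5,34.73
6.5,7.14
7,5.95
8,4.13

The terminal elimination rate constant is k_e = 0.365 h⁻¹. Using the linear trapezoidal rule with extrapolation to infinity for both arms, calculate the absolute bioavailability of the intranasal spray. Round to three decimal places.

F = 0.281

Trapezoidal AUC_0→6 (IV):
  [0→2]: (76.41+36.82)/2 × 2 = 113.23
  [2→2.5]: (36.82+30.68)/2 × 0.5 = 16.875
  [2.5→3]: (30.68+25.56)/2 × 0.5 = 14.06
  [3→6]: (25.56+8.55)/2 × 3 = 51.165
  Sum = 195.33 µg/mL·h
IV tail: 8.55/0.365 = 23.425; AUC_iv,0→∞ = 195.33 + 23.425 = 218.755 µg/mL·h
Trapezoidal AUC_0→8 (intranasal spray):
  [0→0.5]: (0.00+34.73)/2 × 0.5 = 8.6825
  [0.5→6.5]: (34.73+7.14)/2 × 6 = 125.61
  [6.5→7]: (7.14+5.95)/2 × 0.5 = 3.2725
  [7→8]: (5.95+4.13)/2 × 1 = 5.04
  Sum = 142.605 µg/mL·h
intranasal spray tail: 4.13/0.365 = 11.315; AUC_ev,0→∞ = 142.605 + 11.315 = 153.92 µg/mL·h
F = (AUC_ev/D_ev)/(AUC_iv/D_iv) = (153.92/625)/(218.755/250) = 0.246272/0.87502 = 0.2814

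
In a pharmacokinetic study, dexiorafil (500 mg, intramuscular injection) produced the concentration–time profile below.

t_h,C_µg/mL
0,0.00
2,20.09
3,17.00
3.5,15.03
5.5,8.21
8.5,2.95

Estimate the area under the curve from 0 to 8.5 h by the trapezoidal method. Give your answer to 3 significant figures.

AUC = 86.6 µg/mL·h

Trapezoidal AUC_0→8.5:
  [0→2]: (0.00+20.09)/2 × 2 = 20.09
  [2→3]: (20.09+17.00)/2 × 1 = 18.545
  [3→3.5]: (17.00+15.03)/2 × 0.5 = 8.0075
  [3.5→5.5]: (15.03+8.21)/2 × 2 = 23.24
  [5.5→8.5]: (8.21+2.95)/2 × 3 = 16.74
  Sum = 86.6225 µg/mL·h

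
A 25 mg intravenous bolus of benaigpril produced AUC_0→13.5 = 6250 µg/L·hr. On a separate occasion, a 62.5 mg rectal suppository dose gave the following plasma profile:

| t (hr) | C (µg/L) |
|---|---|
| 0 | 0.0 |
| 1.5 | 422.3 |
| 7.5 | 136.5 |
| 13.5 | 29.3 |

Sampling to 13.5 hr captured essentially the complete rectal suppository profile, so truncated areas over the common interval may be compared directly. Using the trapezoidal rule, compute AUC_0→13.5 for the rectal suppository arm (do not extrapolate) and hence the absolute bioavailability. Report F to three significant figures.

F = 0.159

Trapezoidal AUC_0→13.5 (rectal suppository):
  [0→1.5]: (0.0+422.3)/2 × 1.5 = 316.725
  [1.5→7.5]: (422.3+136.5)/2 × 6 = 1676.4
  [7.5→13.5]: (136.5+29.3)/2 × 6 = 497.4
  Sum = 2490.525 µg/L·hr
F = (AUC_ev/D_ev)/(AUC_iv/D_iv) = (2490.525/62.5)/(6250/25) = 39.8484/250 = 0.1594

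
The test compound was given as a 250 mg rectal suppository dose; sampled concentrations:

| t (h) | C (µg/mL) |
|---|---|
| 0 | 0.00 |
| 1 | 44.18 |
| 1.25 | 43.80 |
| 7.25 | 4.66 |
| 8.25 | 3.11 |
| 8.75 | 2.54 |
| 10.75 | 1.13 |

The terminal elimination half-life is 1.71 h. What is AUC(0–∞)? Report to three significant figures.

AUC = 190 µg/mL·h

Trapezoidal AUC_0→10.75:
  [0→1]: (0.00+44.18)/2 × 1 = 22.09
  [1→1.25]: (44.18+43.80)/2 × 0.25 = 10.9975
  [1.25→7.25]: (43.80+4.66)/2 × 6 = 145.38
  [7.25→8.25]: (4.66+3.11)/2 × 1 = 3.885
  [8.25→8.75]: (3.11+2.54)/2 × 0.5 = 1.4125
  [8.75→10.75]: (2.54+1.13)/2 × 2 = 3.67
  Sum = 187.435 µg/mL·h
k_e = ln2 / t½ = 0.693147 / 1.71 = 0.4053 h^-1
Extrapolated tail: C_last / k_e = 1.13 / 0.4053 = 2.788
AUC_0→∞ = 187.435 + 2.788 = 190.223 µg/mL·h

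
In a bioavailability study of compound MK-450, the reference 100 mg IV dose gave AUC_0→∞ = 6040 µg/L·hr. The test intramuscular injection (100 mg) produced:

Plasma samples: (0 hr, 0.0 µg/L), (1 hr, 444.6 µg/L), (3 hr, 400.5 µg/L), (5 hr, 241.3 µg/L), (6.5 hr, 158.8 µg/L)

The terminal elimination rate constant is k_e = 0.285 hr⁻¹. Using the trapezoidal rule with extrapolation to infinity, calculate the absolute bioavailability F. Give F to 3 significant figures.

F = 0.425

Trapezoidal AUC_0→6.5 (intramuscular injection):
  [0→1]: (0.0+444.6)/2 × 1 = 222.3
  [1→3]: (444.6+400.5)/2 × 2 = 845.1
  [3→5]: (400.5+241.3)/2 × 2 = 641.8
  [5→6.5]: (241.3+158.8)/2 × 1.5 = 300.075
  Sum = 2009.275 µg/L·hr
Tail: C_last/k_e = 158.8/0.285 = 557.193
AUC_0→∞ (intramuscular injection) = 2009.275 + 557.193 = 2566.468 µg/L·hr
F = (AUC_ev/D_ev)/(AUC_iv/D_iv) = (2566.468/100)/(6040/100) = 25.66468/60.4 = 0.4249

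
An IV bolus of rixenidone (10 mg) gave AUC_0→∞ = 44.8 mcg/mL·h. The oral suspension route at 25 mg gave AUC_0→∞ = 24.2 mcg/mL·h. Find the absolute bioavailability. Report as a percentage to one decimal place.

F = 21.6%

F = (AUC_ev / D_ev) / (AUC_iv / D_iv)
  = (24.2/25) / (44.8/10)
  = 0.968 / 4.48 = 0.2161
  = 21.61%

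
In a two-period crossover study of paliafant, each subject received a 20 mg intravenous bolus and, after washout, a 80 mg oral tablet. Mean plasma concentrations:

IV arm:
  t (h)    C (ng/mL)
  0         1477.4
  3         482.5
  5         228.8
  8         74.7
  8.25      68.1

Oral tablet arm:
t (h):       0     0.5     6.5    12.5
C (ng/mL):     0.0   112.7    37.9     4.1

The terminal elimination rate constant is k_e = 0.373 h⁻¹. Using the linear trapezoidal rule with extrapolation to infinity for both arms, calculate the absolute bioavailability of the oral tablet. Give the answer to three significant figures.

F = 0.0358

Trapezoidal AUC_0→8.25 (IV):
  [0→3]: (1477.4+482.5)/2 × 3 = 2939.85
  [3→5]: (482.5+228.8)/2 × 2 = 711.3
  [5→8]: (228.8+74.7)/2 × 3 = 455.25
  [8→8.25]: (74.7+68.1)/2 × 0.25 = 17.85
  Sum = 4124.25 ng/mL·h
IV tail: 68.1/0.373 = 182.574; AUC_iv,0→∞ = 4124.25 + 182.574 = 4306.824 ng/mL·h
Trapezoidal AUC_0→12.5 (oral tablet):
  [0→0.5]: (0.0+112.7)/2 × 0.5 = 28.175
  [0.5→6.5]: (112.7+37.9)/2 × 6 = 451.8
  [6.5→12.5]: (37.9+4.1)/2 × 6 = 126.0
  Sum = 605.975 ng/mL·h
oral tablet tail: 4.1/0.373 = 10.992; AUC_ev,0→∞ = 605.975 + 10.992 = 616.967 ng/mL·h
F = (AUC_ev/D_ev)/(AUC_iv/D_iv) = (616.967/80)/(4306.824/20) = 7.7120875/215.3412 = 0.0358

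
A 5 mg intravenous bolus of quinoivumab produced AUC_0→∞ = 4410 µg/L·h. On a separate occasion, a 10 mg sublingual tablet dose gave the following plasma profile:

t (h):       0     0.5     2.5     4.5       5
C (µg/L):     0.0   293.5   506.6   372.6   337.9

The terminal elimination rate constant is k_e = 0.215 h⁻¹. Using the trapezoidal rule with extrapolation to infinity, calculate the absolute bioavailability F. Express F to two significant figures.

Trapezoidal AUC_0→5 (sublingual tablet):
  [0→0.5]: (0.0+293.5)/2 × 0.5 = 73.375
  [0.5→2.5]: (293.5+506.6)/2 × 2 = 800.1
  [2.5→4.5]: (506.6+372.6)/2 × 2 = 879.2
  [4.5→5]: (372.6+337.9)/2 × 0.5 = 177.625
  Sum = 1930.3 µg/L·h
Tail: C_last/k_e = 337.9/0.215 = 1571.628
AUC_0→∞ (sublingual tablet) = 1930.3 + 1571.628 = 3501.928 µg/L·h
F = (AUC_ev/D_ev)/(AUC_iv/D_iv) = (3501.928/10)/(4410/5) = 350.1928/882 = 0.3970

F = 0.40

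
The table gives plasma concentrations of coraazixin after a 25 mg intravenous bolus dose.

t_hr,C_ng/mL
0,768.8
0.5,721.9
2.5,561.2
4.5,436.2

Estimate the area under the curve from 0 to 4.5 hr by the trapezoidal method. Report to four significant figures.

AUC = 2653 ng/mL·hr

Trapezoidal AUC_0→4.5:
  [0→0.5]: (768.8+721.9)/2 × 0.5 = 372.675
  [0.5→2.5]: (721.9+561.2)/2 × 2 = 1283.1
  [2.5→4.5]: (561.2+436.2)/2 × 2 = 997.4
  Sum = 2653.175 ng/mL·hr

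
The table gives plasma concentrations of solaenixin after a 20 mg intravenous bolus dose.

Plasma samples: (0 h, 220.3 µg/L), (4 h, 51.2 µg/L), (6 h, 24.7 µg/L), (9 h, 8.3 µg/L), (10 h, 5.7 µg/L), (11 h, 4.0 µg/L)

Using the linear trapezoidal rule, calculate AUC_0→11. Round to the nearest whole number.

Trapezoidal AUC_0→11:
  [0→4]: (220.3+51.2)/2 × 4 = 543.0
  [4→6]: (51.2+24.7)/2 × 2 = 75.9
  [6→9]: (24.7+8.3)/2 × 3 = 49.5
  [9→10]: (8.3+5.7)/2 × 1 = 7.0
  [10→11]: (5.7+4.0)/2 × 1 = 4.85
  Sum = 680.25 µg/L·h

AUC = 680 µg/L·h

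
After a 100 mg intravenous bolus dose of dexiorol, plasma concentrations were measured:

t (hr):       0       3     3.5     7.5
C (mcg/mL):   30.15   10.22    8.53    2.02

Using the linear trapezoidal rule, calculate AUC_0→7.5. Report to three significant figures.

AUC = 86.3 mcg/mL·hr

Trapezoidal AUC_0→7.5:
  [0→3]: (30.15+10.22)/2 × 3 = 60.555
  [3→3.5]: (10.22+8.53)/2 × 0.5 = 4.6875
  [3.5→7.5]: (8.53+2.02)/2 × 4 = 21.1
  Sum = 86.3425 mcg/mL·hr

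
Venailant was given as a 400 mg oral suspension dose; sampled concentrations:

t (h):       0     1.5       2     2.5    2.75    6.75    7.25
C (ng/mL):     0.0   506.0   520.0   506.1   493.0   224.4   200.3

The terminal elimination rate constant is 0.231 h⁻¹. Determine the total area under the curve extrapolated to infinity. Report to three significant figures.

AUC = 3430 ng/mL·h

Trapezoidal AUC_0→7.25:
  [0→1.5]: (0.0+506.0)/2 × 1.5 = 379.5
  [1.5→2]: (506.0+520.0)/2 × 0.5 = 256.5
  [2→2.5]: (520.0+506.1)/2 × 0.5 = 256.525
  [2.5→2.75]: (506.1+493.0)/2 × 0.25 = 124.8875
  [2.75→6.75]: (493.0+224.4)/2 × 4 = 1434.8
  [6.75→7.25]: (224.4+200.3)/2 × 0.5 = 106.175
  Sum = 2558.3875 ng/mL·h
Extrapolated tail: C_last / k_e = 200.3 / 0.231 = 867.100
AUC_0→∞ = 2558.3875 + 867.100 = 3425.4875 ng/mL·h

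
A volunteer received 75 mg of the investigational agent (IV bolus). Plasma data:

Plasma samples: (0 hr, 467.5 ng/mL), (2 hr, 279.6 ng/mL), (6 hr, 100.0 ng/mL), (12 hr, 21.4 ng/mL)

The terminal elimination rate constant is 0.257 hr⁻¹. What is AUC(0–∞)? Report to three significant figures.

Trapezoidal AUC_0→12:
  [0→2]: (467.5+279.6)/2 × 2 = 747.1
  [2→6]: (279.6+100.0)/2 × 4 = 759.2
  [6→12]: (100.0+21.4)/2 × 6 = 364.2
  Sum = 1870.5 ng/mL·hr
Extrapolated tail: C_last / k_e = 21.4 / 0.257 = 83.268
AUC_0→∞ = 1870.5 + 83.268 = 1953.768 ng/mL·hr

AUC = 1950 ng/mL·hr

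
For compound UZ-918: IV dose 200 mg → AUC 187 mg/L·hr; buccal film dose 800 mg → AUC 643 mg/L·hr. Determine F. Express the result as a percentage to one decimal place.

F = (AUC_ev / D_ev) / (AUC_iv / D_iv)
  = (643/800) / (187/200)
  = 0.80375 / 0.935 = 0.8596
  = 85.96%

F = 86.0%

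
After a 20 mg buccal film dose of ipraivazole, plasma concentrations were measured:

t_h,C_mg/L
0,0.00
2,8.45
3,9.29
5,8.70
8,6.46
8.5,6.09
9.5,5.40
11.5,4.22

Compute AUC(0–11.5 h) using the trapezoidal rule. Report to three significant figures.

Trapezoidal AUC_0→11.5:
  [0→2]: (0.00+8.45)/2 × 2 = 8.45
  [2→3]: (8.45+9.29)/2 × 1 = 8.87
  [3→5]: (9.29+8.70)/2 × 2 = 17.99
  [5→8]: (8.70+6.46)/2 × 3 = 22.74
  [8→8.5]: (6.46+6.09)/2 × 0.5 = 3.1375
  [8.5→9.5]: (6.09+5.40)/2 × 1 = 5.745
  [9.5→11.5]: (5.40+4.22)/2 × 2 = 9.62
  Sum = 76.5525 mg/L·h

AUC = 76.6 mg/L·h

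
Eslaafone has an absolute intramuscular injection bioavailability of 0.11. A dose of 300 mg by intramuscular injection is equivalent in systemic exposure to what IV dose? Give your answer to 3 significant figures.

D_iv = 33.0 mg

Systemic exposure from an extravascular dose = F × D_ev, so the equivalent IV dose is F × D_ev.
D_iv = F × D_ev = 0.11 × 300 = 33 mg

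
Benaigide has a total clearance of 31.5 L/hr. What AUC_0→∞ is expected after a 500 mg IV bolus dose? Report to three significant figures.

AUC = 15.9 mg/L·hr

AUC_0→∞ = Dose_iv / CL
        = 500 / 31.5 = 15.873 mg/L·hr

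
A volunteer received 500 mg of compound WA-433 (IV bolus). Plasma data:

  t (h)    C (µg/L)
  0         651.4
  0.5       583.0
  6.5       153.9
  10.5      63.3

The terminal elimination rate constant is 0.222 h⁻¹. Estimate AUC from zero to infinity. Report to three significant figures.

AUC = 3240 µg/L·h

Trapezoidal AUC_0→10.5:
  [0→0.5]: (651.4+583.0)/2 × 0.5 = 308.6
  [0.5→6.5]: (583.0+153.9)/2 × 6 = 2210.7
  [6.5→10.5]: (153.9+63.3)/2 × 4 = 434.4
  Sum = 2953.7 µg/L·h
Extrapolated tail: C_last / k_e = 63.3 / 0.222 = 285.135
AUC_0→∞ = 2953.7 + 285.135 = 3238.835 µg/L·h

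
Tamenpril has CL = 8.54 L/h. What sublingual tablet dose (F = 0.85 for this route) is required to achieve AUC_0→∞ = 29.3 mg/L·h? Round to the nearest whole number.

Dose = CL × AUC_0→∞ / F
     = 8.54 × 29.3 / 0.85 = 294.379 mg

Dose = 294 mg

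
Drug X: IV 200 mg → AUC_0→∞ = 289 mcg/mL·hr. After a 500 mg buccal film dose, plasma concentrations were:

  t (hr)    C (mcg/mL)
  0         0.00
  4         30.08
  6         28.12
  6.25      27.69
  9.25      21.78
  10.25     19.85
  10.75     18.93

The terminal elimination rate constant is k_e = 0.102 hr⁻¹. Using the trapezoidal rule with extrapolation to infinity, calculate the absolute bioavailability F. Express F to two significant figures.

Trapezoidal AUC_0→10.75 (buccal film):
  [0→4]: (0.00+30.08)/2 × 4 = 60.16
  [4→6]: (30.08+28.12)/2 × 2 = 58.2
  [6→6.25]: (28.12+27.69)/2 × 0.25 = 6.97625
  [6.25→9.25]: (27.69+21.78)/2 × 3 = 74.205
  [9.25→10.25]: (21.78+19.85)/2 × 1 = 20.815
  [10.25→10.75]: (19.85+18.93)/2 × 0.5 = 9.695
  Sum = 230.05125 mcg/mL·hr
Tail: C_last/k_e = 18.93/0.102 = 185.588
AUC_0→∞ (buccal film) = 230.05125 + 185.588 = 415.63925 mcg/mL·hr
F = (AUC_ev/D_ev)/(AUC_iv/D_iv) = (415.63925/500)/(289/200) = 0.8312785/1.445 = 0.5753

F = 0.58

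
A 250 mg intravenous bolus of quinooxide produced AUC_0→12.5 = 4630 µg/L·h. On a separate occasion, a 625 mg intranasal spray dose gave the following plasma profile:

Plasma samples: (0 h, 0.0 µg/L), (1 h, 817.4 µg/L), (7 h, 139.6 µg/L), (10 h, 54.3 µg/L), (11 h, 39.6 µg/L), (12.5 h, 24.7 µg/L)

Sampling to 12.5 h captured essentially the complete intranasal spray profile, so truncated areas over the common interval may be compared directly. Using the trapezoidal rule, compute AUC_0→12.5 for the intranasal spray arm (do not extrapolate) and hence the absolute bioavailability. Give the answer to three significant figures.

F = 0.317

Trapezoidal AUC_0→12.5 (intranasal spray):
  [0→1]: (0.0+817.4)/2 × 1 = 408.7
  [1→7]: (817.4+139.6)/2 × 6 = 2871.0
  [7→10]: (139.6+54.3)/2 × 3 = 290.85
  [10→11]: (54.3+39.6)/2 × 1 = 46.95
  [11→12.5]: (39.6+24.7)/2 × 1.5 = 48.225
  Sum = 3665.725 µg/L·h
F = (AUC_ev/D_ev)/(AUC_iv/D_iv) = (3665.725/625)/(4630/250) = 5.86516/18.52 = 0.3167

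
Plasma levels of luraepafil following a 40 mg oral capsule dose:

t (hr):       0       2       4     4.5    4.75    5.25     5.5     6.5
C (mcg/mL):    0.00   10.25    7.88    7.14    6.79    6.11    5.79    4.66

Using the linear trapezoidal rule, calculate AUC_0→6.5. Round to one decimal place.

Trapezoidal AUC_0→6.5:
  [0→2]: (0.00+10.25)/2 × 2 = 10.25
  [2→4]: (10.25+7.88)/2 × 2 = 18.13
  [4→4.5]: (7.88+7.14)/2 × 0.5 = 3.755
  [4.5→4.75]: (7.14+6.79)/2 × 0.25 = 1.74125
  [4.75→5.25]: (6.79+6.11)/2 × 0.5 = 3.225
  [5.25→5.5]: (6.11+5.79)/2 × 0.25 = 1.4875
  [5.5→6.5]: (5.79+4.66)/2 × 1 = 5.225
  Sum = 43.81375 mcg/mL·hr

AUC = 43.8 mcg/mL·hr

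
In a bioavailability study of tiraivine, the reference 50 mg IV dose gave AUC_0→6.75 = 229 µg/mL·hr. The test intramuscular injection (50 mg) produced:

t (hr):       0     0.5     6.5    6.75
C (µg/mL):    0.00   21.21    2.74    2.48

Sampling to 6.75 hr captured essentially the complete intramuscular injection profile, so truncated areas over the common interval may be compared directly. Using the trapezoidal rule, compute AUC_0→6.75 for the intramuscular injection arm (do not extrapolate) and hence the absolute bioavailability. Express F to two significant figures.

Trapezoidal AUC_0→6.75 (intramuscular injection):
  [0→0.5]: (0.00+21.21)/2 × 0.5 = 5.3025
  [0.5→6.5]: (21.21+2.74)/2 × 6 = 71.85
  [6.5→6.75]: (2.74+2.48)/2 × 0.25 = 0.6525
  Sum = 77.805 µg/mL·hr
F = (AUC_ev/D_ev)/(AUC_iv/D_iv) = (77.805/50)/(229/50) = 1.5561/4.58 = 0.3398

F = 0.34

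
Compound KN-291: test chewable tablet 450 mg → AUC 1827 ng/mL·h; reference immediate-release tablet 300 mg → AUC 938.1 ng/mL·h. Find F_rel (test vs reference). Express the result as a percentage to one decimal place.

F_rel = 129.8%

F_rel = (AUC_test/D_test) / (AUC_ref/D_ref)
      = (1827/450) / (938.1/300)
      = 4.06 / 3.127 = 1.2984 = 129.84%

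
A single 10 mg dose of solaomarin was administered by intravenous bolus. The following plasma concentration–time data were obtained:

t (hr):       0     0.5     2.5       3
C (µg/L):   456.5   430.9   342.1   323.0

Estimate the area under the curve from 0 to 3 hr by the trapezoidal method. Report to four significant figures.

AUC = 1161 µg/L·hr

Trapezoidal AUC_0→3:
  [0→0.5]: (456.5+430.9)/2 × 0.5 = 221.85
  [0.5→2.5]: (430.9+342.1)/2 × 2 = 773.0
  [2.5→3]: (342.1+323.0)/2 × 0.5 = 166.275
  Sum = 1161.125 µg/L·hr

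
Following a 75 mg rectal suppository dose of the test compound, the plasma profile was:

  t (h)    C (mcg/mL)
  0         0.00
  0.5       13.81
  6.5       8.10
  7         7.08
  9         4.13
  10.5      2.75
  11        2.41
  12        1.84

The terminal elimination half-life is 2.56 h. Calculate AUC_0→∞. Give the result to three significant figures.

Trapezoidal AUC_0→12:
  [0→0.5]: (0.00+13.81)/2 × 0.5 = 3.4525
  [0.5→6.5]: (13.81+8.10)/2 × 6 = 65.73
  [6.5→7]: (8.10+7.08)/2 × 0.5 = 3.795
  [7→9]: (7.08+4.13)/2 × 2 = 11.21
  [9→10.5]: (4.13+2.75)/2 × 1.5 = 5.16
  [10.5→11]: (2.75+2.41)/2 × 0.5 = 1.29
  [11→12]: (2.41+1.84)/2 × 1 = 2.125
  Sum = 92.7625 mcg/mL·h
k_e = ln2 / t½ = 0.693147 / 2.56 = 0.2708 h^-1
Extrapolated tail: C_last / k_e = 1.84 / 0.2708 = 6.795
AUC_0→∞ = 92.7625 + 6.795 = 99.5575 mcg/mL·h

AUC = 99.6 mcg/mL·h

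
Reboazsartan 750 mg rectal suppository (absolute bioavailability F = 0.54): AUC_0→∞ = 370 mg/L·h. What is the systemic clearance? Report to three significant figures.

CL = F × Dose / AUC_0→∞
   = 0.54 × 750 / 370 = 1.09459 L/h

CL = 1.09 L/h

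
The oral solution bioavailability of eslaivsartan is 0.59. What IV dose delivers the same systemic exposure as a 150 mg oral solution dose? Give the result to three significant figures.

Systemic exposure from an extravascular dose = F × D_ev, so the equivalent IV dose is F × D_ev.
D_iv = F × D_ev = 0.59 × 150 = 88.5 mg

D_iv = 88.5 mg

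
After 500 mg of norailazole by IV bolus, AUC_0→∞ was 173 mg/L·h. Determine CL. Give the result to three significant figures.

CL = Dose_iv / AUC_0→∞
   = 500 / 173 = 2.89017 L/h

CL = 2.89 L/h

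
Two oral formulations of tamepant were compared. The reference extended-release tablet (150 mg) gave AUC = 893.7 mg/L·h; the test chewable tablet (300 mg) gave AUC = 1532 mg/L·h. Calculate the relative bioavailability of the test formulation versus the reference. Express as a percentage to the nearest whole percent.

F_rel = (AUC_test/D_test) / (AUC_ref/D_ref)
      = (1532/300) / (893.7/150)
      = 5.10667 / 5.958 = 0.8571 = 85.71%

F_rel = 86%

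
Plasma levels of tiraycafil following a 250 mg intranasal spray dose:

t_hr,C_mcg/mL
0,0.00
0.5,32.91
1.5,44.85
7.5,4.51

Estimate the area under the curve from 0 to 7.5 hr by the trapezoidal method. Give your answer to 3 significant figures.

Trapezoidal AUC_0→7.5:
  [0→0.5]: (0.00+32.91)/2 × 0.5 = 8.2275
  [0.5→1.5]: (32.91+44.85)/2 × 1 = 38.88
  [1.5→7.5]: (44.85+4.51)/2 × 6 = 148.08
  Sum = 195.1875 mcg/mL·hr

AUC = 195 mcg/mL·hr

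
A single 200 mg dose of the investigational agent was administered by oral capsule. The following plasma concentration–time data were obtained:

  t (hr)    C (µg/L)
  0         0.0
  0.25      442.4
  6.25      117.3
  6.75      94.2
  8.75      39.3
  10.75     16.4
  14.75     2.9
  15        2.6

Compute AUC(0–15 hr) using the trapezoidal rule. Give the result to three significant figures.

Trapezoidal AUC_0→15:
  [0→0.25]: (0.0+442.4)/2 × 0.25 = 55.3
  [0.25→6.25]: (442.4+117.3)/2 × 6 = 1679.1
  [6.25→6.75]: (117.3+94.2)/2 × 0.5 = 52.875
  [6.75→8.75]: (94.2+39.3)/2 × 2 = 133.5
  [8.75→10.75]: (39.3+16.4)/2 × 2 = 55.7
  [10.75→14.75]: (16.4+2.9)/2 × 4 = 38.6
  [14.75→15]: (2.9+2.6)/2 × 0.25 = 0.6875
  Sum = 2015.7625 µg/L·hr

AUC = 2020 µg/L·hr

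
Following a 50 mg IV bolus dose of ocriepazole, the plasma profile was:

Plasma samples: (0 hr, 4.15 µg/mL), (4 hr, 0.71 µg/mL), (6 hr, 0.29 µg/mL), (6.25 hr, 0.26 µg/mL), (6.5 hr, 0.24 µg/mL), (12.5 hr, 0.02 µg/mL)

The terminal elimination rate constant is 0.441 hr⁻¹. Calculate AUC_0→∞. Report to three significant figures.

Trapezoidal AUC_0→12.5:
  [0→4]: (4.15+0.71)/2 × 4 = 9.72
  [4→6]: (0.71+0.29)/2 × 2 = 1.0
  [6→6.25]: (0.29+0.26)/2 × 0.25 = 0.06875
  [6.25→6.5]: (0.26+0.24)/2 × 0.25 = 0.0625
  [6.5→12.5]: (0.24+0.02)/2 × 6 = 0.78
  Sum = 11.63125 µg/mL·hr
Extrapolated tail: C_last / k_e = 0.02 / 0.441 = 0.045
AUC_0→∞ = 11.63125 + 0.045 = 11.67625 µg/mL·hr

AUC = 11.7 µg/mL·hr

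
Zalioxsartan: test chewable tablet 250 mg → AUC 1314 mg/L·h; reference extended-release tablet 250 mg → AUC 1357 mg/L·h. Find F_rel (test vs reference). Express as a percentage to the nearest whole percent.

F_rel = (AUC_test/D_test) / (AUC_ref/D_ref)
      = (1314/250) / (1357/250)
      = 5.256 / 5.428 = 0.9683 = 96.83%

F_rel = 97%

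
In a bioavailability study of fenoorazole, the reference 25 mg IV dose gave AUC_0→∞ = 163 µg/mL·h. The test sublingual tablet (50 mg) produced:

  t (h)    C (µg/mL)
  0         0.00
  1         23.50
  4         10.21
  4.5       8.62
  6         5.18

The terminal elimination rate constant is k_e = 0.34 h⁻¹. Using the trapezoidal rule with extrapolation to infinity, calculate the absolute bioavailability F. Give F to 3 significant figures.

Trapezoidal AUC_0→6 (sublingual tablet):
  [0→1]: (0.00+23.50)/2 × 1 = 11.75
  [1→4]: (23.50+10.21)/2 × 3 = 50.565
  [4→4.5]: (10.21+8.62)/2 × 0.5 = 4.7075
  [4.5→6]: (8.62+5.18)/2 × 1.5 = 10.35
  Sum = 77.3725 µg/mL·h
Tail: C_last/k_e = 5.18/0.34 = 15.235
AUC_0→∞ (sublingual tablet) = 77.3725 + 15.235 = 92.6075 µg/mL·h
F = (AUC_ev/D_ev)/(AUC_iv/D_iv) = (92.6075/50)/(163/25) = 1.85215/6.52 = 0.2841

F = 0.284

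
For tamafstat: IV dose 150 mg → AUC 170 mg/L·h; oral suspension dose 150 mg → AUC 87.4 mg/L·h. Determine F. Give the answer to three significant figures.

F = (AUC_ev / D_ev) / (AUC_iv / D_iv)
  = (87.4/150) / (170/150)
  = 0.582667 / 1.13333 = 0.5141

F = 0.514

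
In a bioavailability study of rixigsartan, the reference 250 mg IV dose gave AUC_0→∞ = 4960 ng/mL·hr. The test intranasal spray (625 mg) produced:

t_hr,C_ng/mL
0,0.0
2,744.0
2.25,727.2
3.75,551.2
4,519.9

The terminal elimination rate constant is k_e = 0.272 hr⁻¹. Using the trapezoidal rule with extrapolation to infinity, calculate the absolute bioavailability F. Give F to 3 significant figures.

F = 0.317

Trapezoidal AUC_0→4 (intranasal spray):
  [0→2]: (0.0+744.0)/2 × 2 = 744.0
  [2→2.25]: (744.0+727.2)/2 × 0.25 = 183.9
  [2.25→3.75]: (727.2+551.2)/2 × 1.5 = 958.8
  [3.75→4]: (551.2+519.9)/2 × 0.25 = 133.8875
  Sum = 2020.5875 ng/mL·hr
Tail: C_last/k_e = 519.9/0.272 = 1911.397
AUC_0→∞ (intranasal spray) = 2020.5875 + 1911.397 = 3931.9845 ng/mL·hr
F = (AUC_ev/D_ev)/(AUC_iv/D_iv) = (3931.9845/625)/(4960/250) = 6.2911752/19.84 = 0.3171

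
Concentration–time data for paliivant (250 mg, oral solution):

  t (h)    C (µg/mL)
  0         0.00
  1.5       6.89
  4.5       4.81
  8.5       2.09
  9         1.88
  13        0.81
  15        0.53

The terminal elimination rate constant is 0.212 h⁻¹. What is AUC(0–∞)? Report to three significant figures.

Trapezoidal AUC_0→15:
  [0→1.5]: (0.00+6.89)/2 × 1.5 = 5.1675
  [1.5→4.5]: (6.89+4.81)/2 × 3 = 17.55
  [4.5→8.5]: (4.81+2.09)/2 × 4 = 13.8
  [8.5→9]: (2.09+1.88)/2 × 0.5 = 0.9925
  [9→13]: (1.88+0.81)/2 × 4 = 5.38
  [13→15]: (0.81+0.53)/2 × 2 = 1.34
  Sum = 44.23 µg/mL·h
Extrapolated tail: C_last / k_e = 0.53 / 0.212 = 2.500
AUC_0→∞ = 44.23 + 2.500 = 46.73 µg/mL·h

AUC = 46.7 µg/mL·h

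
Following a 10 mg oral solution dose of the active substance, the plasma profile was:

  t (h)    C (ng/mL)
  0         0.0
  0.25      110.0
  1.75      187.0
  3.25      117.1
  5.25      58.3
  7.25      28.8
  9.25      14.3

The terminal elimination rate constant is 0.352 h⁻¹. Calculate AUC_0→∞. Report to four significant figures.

AUC = 810.8 ng/mL·h

Trapezoidal AUC_0→9.25:
  [0→0.25]: (0.0+110.0)/2 × 0.25 = 13.75
  [0.25→1.75]: (110.0+187.0)/2 × 1.5 = 222.75
  [1.75→3.25]: (187.0+117.1)/2 × 1.5 = 228.075
  [3.25→5.25]: (117.1+58.3)/2 × 2 = 175.4
  [5.25→7.25]: (58.3+28.8)/2 × 2 = 87.1
  [7.25→9.25]: (28.8+14.3)/2 × 2 = 43.1
  Sum = 770.175 ng/mL·h
Extrapolated tail: C_last / k_e = 14.3 / 0.352 = 40.625
AUC_0→∞ = 770.175 + 40.625 = 810.8 ng/mL·h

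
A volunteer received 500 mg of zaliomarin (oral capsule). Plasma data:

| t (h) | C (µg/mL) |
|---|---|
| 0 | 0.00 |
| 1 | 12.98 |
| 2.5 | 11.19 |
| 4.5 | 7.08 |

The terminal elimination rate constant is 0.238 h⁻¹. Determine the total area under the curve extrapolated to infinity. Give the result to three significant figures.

Trapezoidal AUC_0→4.5:
  [0→1]: (0.00+12.98)/2 × 1 = 6.49
  [1→2.5]: (12.98+11.19)/2 × 1.5 = 18.1275
  [2.5→4.5]: (11.19+7.08)/2 × 2 = 18.27
  Sum = 42.8875 µg/mL·h
Extrapolated tail: C_last / k_e = 7.08 / 0.238 = 29.748
AUC_0→∞ = 42.8875 + 29.748 = 72.6355 µg/mL·h

AUC = 72.6 µg/mL·h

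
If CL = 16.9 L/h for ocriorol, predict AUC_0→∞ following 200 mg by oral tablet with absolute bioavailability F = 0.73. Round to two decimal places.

AUC = 8.64 mg/L·h

AUC_0→∞ = F × Dose / CL
        = 0.73 × 200 / 16.9 = 8.63905 mg/L·h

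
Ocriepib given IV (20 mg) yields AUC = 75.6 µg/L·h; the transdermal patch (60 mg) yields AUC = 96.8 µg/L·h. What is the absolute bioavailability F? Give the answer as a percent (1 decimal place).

F = (AUC_ev / D_ev) / (AUC_iv / D_iv)
  = (96.8/60) / (75.6/20)
  = 1.61333 / 3.78 = 0.4268
  = 42.68%

F = 42.7%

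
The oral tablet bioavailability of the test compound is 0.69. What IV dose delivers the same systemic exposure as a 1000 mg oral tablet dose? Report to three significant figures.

D_iv = 690 mg

Systemic exposure from an extravascular dose = F × D_ev, so the equivalent IV dose is F × D_ev.
D_iv = F × D_ev = 0.69 × 1000 = 690 mg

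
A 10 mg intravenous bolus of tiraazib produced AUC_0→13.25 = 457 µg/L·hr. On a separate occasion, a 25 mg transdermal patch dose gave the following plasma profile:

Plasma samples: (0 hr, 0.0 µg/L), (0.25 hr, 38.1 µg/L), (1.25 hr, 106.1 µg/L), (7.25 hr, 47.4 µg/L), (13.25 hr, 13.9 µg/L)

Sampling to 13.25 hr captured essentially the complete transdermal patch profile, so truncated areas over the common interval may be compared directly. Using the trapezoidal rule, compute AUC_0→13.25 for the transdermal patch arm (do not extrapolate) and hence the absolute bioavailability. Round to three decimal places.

F = 0.631

Trapezoidal AUC_0→13.25 (transdermal patch):
  [0→0.25]: (0.0+38.1)/2 × 0.25 = 4.7625
  [0.25→1.25]: (38.1+106.1)/2 × 1 = 72.1
  [1.25→7.25]: (106.1+47.4)/2 × 6 = 460.5
  [7.25→13.25]: (47.4+13.9)/2 × 6 = 183.9
  Sum = 721.2625 µg/L·hr
F = (AUC_ev/D_ev)/(AUC_iv/D_iv) = (721.2625/25)/(457/10) = 28.8505/45.7 = 0.6313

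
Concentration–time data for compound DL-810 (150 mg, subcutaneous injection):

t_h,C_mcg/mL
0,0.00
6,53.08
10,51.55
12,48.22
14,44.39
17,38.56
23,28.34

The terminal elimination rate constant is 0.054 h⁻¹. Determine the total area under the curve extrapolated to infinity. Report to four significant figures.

Trapezoidal AUC_0→23:
  [0→6]: (0.00+53.08)/2 × 6 = 159.24
  [6→10]: (53.08+51.55)/2 × 4 = 209.26
  [10→12]: (51.55+48.22)/2 × 2 = 99.77
  [12→14]: (48.22+44.39)/2 × 2 = 92.61
  [14→17]: (44.39+38.56)/2 × 3 = 124.425
  [17→23]: (38.56+28.34)/2 × 6 = 200.7
  Sum = 886.005 mcg/mL·h
Extrapolated tail: C_last / k_e = 28.34 / 0.054 = 524.815
AUC_0→∞ = 886.005 + 524.815 = 1410.82 mcg/mL·h

AUC = 1411 mcg/mL·h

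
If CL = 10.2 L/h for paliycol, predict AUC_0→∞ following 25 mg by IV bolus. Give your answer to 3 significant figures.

AUC = 2.45 mg/L·h

AUC_0→∞ = Dose_iv / CL
        = 25 / 10.2 = 2.45098 mg/L·h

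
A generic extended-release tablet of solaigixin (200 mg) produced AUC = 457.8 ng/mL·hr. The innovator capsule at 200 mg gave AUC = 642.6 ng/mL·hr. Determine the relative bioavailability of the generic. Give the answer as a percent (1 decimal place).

F_rel = (AUC_test/D_test) / (AUC_ref/D_ref)
      = (457.8/200) / (642.6/200)
      = 2.289 / 3.213 = 0.7124 = 71.24%

F_rel = 71.2%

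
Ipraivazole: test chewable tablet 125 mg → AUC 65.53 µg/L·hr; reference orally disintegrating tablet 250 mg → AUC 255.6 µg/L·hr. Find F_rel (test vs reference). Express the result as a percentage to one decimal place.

F_rel = (AUC_test/D_test) / (AUC_ref/D_ref)
      = (65.53/125) / (255.6/250)
      = 0.52424 / 1.0224 = 0.5128 = 51.28%

F_rel = 51.3%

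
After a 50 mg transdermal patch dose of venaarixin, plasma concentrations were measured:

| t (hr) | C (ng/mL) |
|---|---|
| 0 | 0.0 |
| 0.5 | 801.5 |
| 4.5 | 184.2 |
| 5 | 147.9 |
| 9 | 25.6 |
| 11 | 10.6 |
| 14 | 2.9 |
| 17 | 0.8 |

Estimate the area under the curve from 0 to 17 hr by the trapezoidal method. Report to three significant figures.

AUC = 2660 ng/mL·hr

Trapezoidal AUC_0→17:
  [0→0.5]: (0.0+801.5)/2 × 0.5 = 200.375
  [0.5→4.5]: (801.5+184.2)/2 × 4 = 1971.4
  [4.5→5]: (184.2+147.9)/2 × 0.5 = 83.025
  [5→9]: (147.9+25.6)/2 × 4 = 347.0
  [9→11]: (25.6+10.6)/2 × 2 = 36.2
  [11→14]: (10.6+2.9)/2 × 3 = 20.25
  [14→17]: (2.9+0.8)/2 × 3 = 5.55
  Sum = 2663.8 ng/mL·hr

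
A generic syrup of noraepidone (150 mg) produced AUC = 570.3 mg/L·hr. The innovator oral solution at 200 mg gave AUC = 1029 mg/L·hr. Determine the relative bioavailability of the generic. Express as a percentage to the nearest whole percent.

F_rel = 74%

F_rel = (AUC_test/D_test) / (AUC_ref/D_ref)
      = (570.3/150) / (1029/200)
      = 3.802 / 5.145 = 0.7390 = 73.90%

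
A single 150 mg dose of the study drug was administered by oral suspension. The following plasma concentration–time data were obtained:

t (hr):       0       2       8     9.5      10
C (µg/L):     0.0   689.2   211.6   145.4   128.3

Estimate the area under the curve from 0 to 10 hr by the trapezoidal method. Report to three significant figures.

AUC = 3730 µg/L·hr

Trapezoidal AUC_0→10:
  [0→2]: (0.0+689.2)/2 × 2 = 689.2
  [2→8]: (689.2+211.6)/2 × 6 = 2702.4
  [8→9.5]: (211.6+145.4)/2 × 1.5 = 267.75
  [9.5→10]: (145.4+128.3)/2 × 0.5 = 68.425
  Sum = 3727.775 µg/L·hr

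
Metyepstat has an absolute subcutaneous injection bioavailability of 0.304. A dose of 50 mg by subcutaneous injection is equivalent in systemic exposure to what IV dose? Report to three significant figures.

Systemic exposure from an extravascular dose = F × D_ev, so the equivalent IV dose is F × D_ev.
D_iv = F × D_ev = 0.304 × 50 = 15.2 mg

D_iv = 15.2 mg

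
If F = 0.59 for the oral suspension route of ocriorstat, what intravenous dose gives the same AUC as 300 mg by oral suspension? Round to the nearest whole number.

D_iv = 177 mg

Systemic exposure from an extravascular dose = F × D_ev, so the equivalent IV dose is F × D_ev.
D_iv = F × D_ev = 0.59 × 300 = 177 mg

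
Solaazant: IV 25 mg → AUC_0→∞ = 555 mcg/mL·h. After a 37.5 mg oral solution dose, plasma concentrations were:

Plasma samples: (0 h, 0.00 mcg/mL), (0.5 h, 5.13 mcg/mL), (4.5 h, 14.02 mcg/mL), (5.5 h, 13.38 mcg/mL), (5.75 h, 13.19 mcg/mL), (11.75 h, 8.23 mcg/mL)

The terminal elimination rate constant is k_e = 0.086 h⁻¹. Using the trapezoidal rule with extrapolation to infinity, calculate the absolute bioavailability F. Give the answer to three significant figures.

Trapezoidal AUC_0→11.75 (oral solution):
  [0→0.5]: (0.00+5.13)/2 × 0.5 = 1.2825
  [0.5→4.5]: (5.13+14.02)/2 × 4 = 38.3
  [4.5→5.5]: (14.02+13.38)/2 × 1 = 13.7
  [5.5→5.75]: (13.38+13.19)/2 × 0.25 = 3.32125
  [5.75→11.75]: (13.19+8.23)/2 × 6 = 64.26
  Sum = 120.86375 mcg/mL·h
Tail: C_last/k_e = 8.23/0.086 = 95.698
AUC_0→∞ (oral solution) = 120.86375 + 95.698 = 216.56175 mcg/mL·h
F = (AUC_ev/D_ev)/(AUC_iv/D_iv) = (216.56175/37.5)/(555/25) = 5.77498/22.2 = 0.2601

F = 0.260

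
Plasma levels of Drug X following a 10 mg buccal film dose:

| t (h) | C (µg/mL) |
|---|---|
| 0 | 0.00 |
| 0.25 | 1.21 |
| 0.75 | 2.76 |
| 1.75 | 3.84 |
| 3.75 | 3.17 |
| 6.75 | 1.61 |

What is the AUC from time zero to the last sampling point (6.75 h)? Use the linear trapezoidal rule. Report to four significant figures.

Trapezoidal AUC_0→6.75:
  [0→0.25]: (0.00+1.21)/2 × 0.25 = 0.15125
  [0.25→0.75]: (1.21+2.76)/2 × 0.5 = 0.9925
  [0.75→1.75]: (2.76+3.84)/2 × 1 = 3.3
  [1.75→3.75]: (3.84+3.17)/2 × 2 = 7.01
  [3.75→6.75]: (3.17+1.61)/2 × 3 = 7.17
  Sum = 18.62375 µg/mL·h

AUC = 18.62 µg/mL·h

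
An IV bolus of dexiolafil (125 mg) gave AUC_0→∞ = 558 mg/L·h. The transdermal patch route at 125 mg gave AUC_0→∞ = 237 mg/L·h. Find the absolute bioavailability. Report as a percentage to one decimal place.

F = 42.5%

F = (AUC_ev / D_ev) / (AUC_iv / D_iv)
  = (237/125) / (558/125)
  = 1.896 / 4.464 = 0.4247
  = 42.47%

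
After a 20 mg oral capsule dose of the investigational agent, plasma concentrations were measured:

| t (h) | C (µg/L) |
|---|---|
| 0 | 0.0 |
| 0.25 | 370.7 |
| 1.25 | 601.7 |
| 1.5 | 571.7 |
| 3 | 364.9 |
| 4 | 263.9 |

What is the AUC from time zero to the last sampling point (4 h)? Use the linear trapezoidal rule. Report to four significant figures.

Trapezoidal AUC_0→4:
  [0→0.25]: (0.0+370.7)/2 × 0.25 = 46.3375
  [0.25→1.25]: (370.7+601.7)/2 × 1 = 486.2
  [1.25→1.5]: (601.7+571.7)/2 × 0.25 = 146.675
  [1.5→3]: (571.7+364.9)/2 × 1.5 = 702.45
  [3→4]: (364.9+263.9)/2 × 1 = 314.4
  Sum = 1696.0625 µg/L·h

AUC = 1696 µg/L·h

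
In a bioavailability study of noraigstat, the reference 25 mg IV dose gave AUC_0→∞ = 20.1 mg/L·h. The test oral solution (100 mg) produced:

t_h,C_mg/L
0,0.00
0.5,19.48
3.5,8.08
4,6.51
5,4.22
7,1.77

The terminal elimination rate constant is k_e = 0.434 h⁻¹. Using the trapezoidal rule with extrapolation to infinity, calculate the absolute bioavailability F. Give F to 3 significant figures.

F = 0.812

Trapezoidal AUC_0→7 (oral solution):
  [0→0.5]: (0.00+19.48)/2 × 0.5 = 4.87
  [0.5→3.5]: (19.48+8.08)/2 × 3 = 41.34
  [3.5→4]: (8.08+6.51)/2 × 0.5 = 3.6475
  [4→5]: (6.51+4.22)/2 × 1 = 5.365
  [5→7]: (4.22+1.77)/2 × 2 = 5.99
  Sum = 61.2125 mg/L·h
Tail: C_last/k_e = 1.77/0.434 = 4.078
AUC_0→∞ (oral solution) = 61.2125 + 4.078 = 65.2905 mg/L·h
F = (AUC_ev/D_ev)/(AUC_iv/D_iv) = (65.2905/100)/(20.1/25) = 0.652905/0.804 = 0.8121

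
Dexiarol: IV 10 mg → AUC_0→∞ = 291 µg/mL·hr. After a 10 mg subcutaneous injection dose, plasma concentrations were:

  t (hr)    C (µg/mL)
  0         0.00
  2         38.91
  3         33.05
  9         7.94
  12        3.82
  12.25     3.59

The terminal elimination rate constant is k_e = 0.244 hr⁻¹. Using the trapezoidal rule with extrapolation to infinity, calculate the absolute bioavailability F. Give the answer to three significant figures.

Trapezoidal AUC_0→12.25 (subcutaneous injection):
  [0→2]: (0.00+38.91)/2 × 2 = 38.91
  [2→3]: (38.91+33.05)/2 × 1 = 35.98
  [3→9]: (33.05+7.94)/2 × 6 = 122.97
  [9→12]: (7.94+3.82)/2 × 3 = 17.64
  [12→12.25]: (3.82+3.59)/2 × 0.25 = 0.92625
  Sum = 216.42625 µg/mL·hr
Tail: C_last/k_e = 3.59/0.244 = 14.713
AUC_0→∞ (subcutaneous injection) = 216.42625 + 14.713 = 231.13925 µg/mL·hr
F = (AUC_ev/D_ev)/(AUC_iv/D_iv) = (231.13925/10)/(291/10) = 23.113925/29.1 = 0.7943

F = 0.794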